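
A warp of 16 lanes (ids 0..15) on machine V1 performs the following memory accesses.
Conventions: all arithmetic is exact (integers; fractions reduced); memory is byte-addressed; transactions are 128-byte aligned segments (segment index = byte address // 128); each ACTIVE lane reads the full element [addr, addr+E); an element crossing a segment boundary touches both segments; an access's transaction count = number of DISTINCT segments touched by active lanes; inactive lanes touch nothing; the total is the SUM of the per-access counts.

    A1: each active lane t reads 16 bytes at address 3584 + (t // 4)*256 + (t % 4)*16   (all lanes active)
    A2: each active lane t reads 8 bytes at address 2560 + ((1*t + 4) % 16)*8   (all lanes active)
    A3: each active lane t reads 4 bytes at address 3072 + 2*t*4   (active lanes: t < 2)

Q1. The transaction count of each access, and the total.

A1: 4 transactions
A2: 1 transaction
A3: 1 transaction

Answer: 4,1,1; total 6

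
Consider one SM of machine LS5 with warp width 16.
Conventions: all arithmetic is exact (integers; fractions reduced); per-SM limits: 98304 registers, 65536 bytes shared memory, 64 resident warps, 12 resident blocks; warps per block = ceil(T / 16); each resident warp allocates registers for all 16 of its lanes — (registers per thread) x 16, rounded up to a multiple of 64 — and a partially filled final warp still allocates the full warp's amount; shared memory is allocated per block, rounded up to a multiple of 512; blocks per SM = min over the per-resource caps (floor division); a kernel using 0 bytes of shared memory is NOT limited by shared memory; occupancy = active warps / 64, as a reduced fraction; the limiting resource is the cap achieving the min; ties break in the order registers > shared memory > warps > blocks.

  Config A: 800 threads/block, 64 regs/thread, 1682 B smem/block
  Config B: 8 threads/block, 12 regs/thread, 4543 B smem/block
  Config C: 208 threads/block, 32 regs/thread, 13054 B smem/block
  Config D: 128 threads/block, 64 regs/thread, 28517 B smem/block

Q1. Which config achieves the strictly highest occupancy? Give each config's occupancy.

occupancies: A 25/32, B 3/16, C 13/16, D 1/4

Answer: C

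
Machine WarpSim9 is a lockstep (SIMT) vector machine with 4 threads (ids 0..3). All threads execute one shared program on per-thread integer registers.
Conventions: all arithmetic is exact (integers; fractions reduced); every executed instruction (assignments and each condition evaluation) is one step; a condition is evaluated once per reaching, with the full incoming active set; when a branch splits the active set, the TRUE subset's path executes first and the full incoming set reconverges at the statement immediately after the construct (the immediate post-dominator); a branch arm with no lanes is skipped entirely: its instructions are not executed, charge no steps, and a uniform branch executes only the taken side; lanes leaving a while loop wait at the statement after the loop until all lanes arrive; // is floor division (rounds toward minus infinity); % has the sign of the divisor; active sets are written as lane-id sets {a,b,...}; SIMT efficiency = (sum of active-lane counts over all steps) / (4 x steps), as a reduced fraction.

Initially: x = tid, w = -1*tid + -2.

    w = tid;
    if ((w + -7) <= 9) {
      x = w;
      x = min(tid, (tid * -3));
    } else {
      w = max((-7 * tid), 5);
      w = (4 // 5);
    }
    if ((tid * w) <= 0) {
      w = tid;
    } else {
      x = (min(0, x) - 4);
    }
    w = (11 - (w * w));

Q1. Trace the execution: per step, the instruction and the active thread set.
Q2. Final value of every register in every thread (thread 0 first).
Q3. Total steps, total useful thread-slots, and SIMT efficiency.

step 0: w <- tid                     {0,1,2,3}
step 1: eval ((w + -7) <= 9)         {0,1,2,3}
step 2: x <- w                       {0,1,2,3}
step 3: x <- min(tid, (tid * -3))    {0,1,2,3}
step 4: eval ((tid * w) <= 0)        {0,1,2,3}
step 5: w <- tid                     {0}
step 6: x <- (min(0, x) - 4)         {1,2,3}
step 7: w <- (11 - (w * w))          {0,1,2,3}

Answer: 8 steps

x: 0,-7,-10,-13
w: 11,10,7,2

steps = 8; useful = 28; efficiency = 28/32 = 7/8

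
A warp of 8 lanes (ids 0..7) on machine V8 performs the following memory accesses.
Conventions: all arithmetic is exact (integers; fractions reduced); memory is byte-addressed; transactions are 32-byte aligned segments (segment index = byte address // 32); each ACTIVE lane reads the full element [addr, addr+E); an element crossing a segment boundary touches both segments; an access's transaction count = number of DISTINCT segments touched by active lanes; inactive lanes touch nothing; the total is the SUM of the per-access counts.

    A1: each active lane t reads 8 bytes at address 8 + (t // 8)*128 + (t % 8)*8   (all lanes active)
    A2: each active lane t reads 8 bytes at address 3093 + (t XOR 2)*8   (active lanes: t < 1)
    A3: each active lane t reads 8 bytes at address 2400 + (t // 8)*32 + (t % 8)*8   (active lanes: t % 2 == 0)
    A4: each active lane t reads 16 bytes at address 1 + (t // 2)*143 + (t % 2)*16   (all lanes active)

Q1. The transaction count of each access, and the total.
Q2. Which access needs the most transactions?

A1: 3 transactions
A2: 1 transaction
A3: 2 transactions
A4: 8 transactions

Answer: 3,1,2,8; total 14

Answer: A4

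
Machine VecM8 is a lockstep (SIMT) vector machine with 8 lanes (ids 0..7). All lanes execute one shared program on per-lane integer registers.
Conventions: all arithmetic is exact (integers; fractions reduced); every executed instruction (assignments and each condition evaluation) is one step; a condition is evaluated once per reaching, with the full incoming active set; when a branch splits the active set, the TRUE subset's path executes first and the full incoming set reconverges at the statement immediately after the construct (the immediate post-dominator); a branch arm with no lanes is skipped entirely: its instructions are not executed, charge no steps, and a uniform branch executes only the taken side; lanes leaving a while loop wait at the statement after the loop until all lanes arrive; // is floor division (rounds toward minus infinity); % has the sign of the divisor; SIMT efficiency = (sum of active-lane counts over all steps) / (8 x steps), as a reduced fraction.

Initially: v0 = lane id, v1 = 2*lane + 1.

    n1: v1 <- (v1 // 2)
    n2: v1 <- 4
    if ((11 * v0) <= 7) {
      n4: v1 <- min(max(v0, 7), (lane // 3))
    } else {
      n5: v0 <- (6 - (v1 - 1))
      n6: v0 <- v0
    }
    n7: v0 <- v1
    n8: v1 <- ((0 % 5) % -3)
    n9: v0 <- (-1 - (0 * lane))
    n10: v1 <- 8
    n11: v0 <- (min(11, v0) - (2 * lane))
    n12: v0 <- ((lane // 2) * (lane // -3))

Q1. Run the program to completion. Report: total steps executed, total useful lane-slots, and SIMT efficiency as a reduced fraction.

Answer: 12 steps, 87 useful, 29/32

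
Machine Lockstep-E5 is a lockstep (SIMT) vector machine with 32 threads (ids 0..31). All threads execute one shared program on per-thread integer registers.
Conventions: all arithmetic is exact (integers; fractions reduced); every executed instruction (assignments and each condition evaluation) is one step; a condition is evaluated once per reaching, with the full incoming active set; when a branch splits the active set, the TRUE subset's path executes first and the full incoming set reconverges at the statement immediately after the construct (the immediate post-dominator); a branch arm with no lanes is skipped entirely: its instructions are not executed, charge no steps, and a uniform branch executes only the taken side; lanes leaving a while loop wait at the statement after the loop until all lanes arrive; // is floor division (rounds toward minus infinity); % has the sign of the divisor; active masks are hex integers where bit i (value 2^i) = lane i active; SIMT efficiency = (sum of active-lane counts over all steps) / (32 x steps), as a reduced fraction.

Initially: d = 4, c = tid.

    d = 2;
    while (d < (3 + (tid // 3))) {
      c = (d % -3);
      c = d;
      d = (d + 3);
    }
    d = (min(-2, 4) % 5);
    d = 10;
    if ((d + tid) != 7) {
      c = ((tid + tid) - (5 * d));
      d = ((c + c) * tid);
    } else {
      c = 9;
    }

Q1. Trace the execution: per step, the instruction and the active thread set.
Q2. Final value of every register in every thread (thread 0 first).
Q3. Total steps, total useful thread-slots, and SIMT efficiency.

step 0: d <- 2                       0xffffffff
step 1: eval (d < (3 + (tid // 3)))  0xffffffff
step 2: c <- (d % -3)                0xffffffff
step 3: c <- d                       0xffffffff
step 4: d <- (d + 3)                 0xffffffff
step 5: eval (d < (3 + (tid // 3)))  0xffffffff
step 6: c <- (d % -3)                0xfffffe00
step 7: c <- d                       0xfffffe00
step 8: d <- (d + 3)                 0xfffffe00
step 9: eval (d < (3 + (tid // 3)))  0xfffffe00
step 10: c <- (d % -3)                0xfffc0000
step 11: c <- d                       0xfffc0000
step 12: d <- (d + 3)                 0xfffc0000
step 13: eval (d < (3 + (tid // 3)))  0xfffc0000
step 14: c <- (d % -3)                0xf8000000
step 15: c <- d                       0xf8000000
step 16: d <- (d + 3)                 0xf8000000
step 17: eval (d < (3 + (tid // 3)))  0xf8000000
step 18: d <- (min(-2, 4) % 5)        0xffffffff
step 19: d <- 10                      0xffffffff
step 20: eval ((d + tid) != 7)        0xffffffff
step 21: c <- ((tid + tid) - (5 * d)) 0xffffffff
step 22: d <- ((c + c) * tid)         0xffffffff

Answer: 23 steps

d: 0,-96,-184,-264,-336,-400,-456,-504,-544,-576,-600,-616,-624,-624,-616,-600,-576,-544,-504,-456,-400,-336,-264,-184,-96,0,104,216,336,464,600,744
c: -50,-48,-46,-44,-42,-40,-38,-36,-34,-32,-30,-28,-26,-24,-22,-20,-18,-16,-14,-12,-10,-8,-6,-4,-2,0,2,4,6,8,10,12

steps = 23; useful = 520; efficiency = 520/736 = 65/92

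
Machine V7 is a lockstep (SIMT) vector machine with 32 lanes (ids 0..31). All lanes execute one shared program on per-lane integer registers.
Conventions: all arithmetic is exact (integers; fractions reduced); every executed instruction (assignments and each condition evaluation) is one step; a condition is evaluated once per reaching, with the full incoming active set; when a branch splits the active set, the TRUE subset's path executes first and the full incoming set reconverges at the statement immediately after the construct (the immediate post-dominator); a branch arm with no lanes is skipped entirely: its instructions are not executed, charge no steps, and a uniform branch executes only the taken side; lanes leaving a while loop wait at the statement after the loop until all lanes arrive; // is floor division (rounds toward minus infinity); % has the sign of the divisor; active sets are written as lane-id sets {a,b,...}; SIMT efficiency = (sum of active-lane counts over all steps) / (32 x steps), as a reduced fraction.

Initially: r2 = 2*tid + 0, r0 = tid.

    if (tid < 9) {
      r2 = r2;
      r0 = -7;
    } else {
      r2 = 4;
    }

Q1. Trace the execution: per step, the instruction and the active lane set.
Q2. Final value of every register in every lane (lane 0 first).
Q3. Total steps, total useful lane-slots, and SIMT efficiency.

step 0: eval (tid < 9)               {0,1,2,3,4,5,6,7,8,9,10,11,12,13,14,15,16,17,18,19,20,21,22,23,24,25,26,27,28,29,30,31}
step 1: r2 <- r2                     {0,1,2,3,4,5,6,7,8}
step 2: r0 <- -7                     {0,1,2,3,4,5,6,7,8}
step 3: r2 <- 4                      {9,10,11,12,13,14,15,16,17,18,19,20,21,22,23,24,25,26,27,28,29,30,31}

Answer: 4 steps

r2: 0,2,4,6,8,10,12,14,16,4,4,4,4,4,4,4,4,4,4,4,4,4,4,4,4,4,4,4,4,4,4,4
r0: -7,-7,-7,-7,-7,-7,-7,-7,-7,9,10,11,12,13,14,15,16,17,18,19,20,21,22,23,24,25,26,27,28,29,30,31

steps = 4; useful = 73; efficiency = 73/128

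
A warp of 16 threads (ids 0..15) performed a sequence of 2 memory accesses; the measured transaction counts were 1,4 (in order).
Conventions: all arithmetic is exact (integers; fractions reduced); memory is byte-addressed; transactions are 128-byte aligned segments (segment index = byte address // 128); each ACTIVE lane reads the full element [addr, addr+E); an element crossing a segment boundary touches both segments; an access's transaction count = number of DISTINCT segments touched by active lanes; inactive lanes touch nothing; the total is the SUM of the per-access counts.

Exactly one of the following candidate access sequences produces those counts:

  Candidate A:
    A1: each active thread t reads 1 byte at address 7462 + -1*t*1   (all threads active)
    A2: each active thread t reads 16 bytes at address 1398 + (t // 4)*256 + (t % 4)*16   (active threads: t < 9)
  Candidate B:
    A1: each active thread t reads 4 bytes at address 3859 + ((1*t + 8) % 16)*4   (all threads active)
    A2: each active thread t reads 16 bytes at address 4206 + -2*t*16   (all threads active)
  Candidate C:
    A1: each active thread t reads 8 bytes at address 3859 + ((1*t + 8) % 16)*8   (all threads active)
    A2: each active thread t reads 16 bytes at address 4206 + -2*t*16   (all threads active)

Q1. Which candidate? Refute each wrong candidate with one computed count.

A: A2 gives 6 transactions, not 4
C: A1 gives 2 transactions, not 1
B: all counts match (1,4)

Answer: B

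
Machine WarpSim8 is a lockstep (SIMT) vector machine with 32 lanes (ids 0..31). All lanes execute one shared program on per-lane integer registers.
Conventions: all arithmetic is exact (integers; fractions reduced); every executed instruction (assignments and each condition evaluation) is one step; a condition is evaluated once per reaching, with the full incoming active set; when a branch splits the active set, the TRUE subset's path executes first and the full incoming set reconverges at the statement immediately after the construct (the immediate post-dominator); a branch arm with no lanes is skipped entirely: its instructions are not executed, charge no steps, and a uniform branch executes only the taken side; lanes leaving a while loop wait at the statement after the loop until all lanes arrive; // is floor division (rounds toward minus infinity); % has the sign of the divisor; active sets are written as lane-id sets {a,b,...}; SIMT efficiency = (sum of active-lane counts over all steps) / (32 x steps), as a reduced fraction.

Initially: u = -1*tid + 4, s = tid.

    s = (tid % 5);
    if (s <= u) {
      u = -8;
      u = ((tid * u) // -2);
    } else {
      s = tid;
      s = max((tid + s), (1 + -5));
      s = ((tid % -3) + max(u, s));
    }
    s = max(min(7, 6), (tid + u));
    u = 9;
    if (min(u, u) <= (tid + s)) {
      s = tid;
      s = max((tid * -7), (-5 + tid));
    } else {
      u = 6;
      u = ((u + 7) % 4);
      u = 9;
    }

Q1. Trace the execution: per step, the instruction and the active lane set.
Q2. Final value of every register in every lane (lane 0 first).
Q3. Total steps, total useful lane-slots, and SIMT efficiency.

step 0: s <- (tid % 5)               {0,1,2,3,4,5,6,7,8,9,10,11,12,13,14,15,16,17,18,19,20,21,22,23,24,25,26,27,28,29,30,31}
step 1: eval (s <= u)                {0,1,2,3,4,5,6,7,8,9,10,11,12,13,14,15,16,17,18,19,20,21,22,23,24,25,26,27,28,29,30,31}
step 2: u <- -8                      {0,1,2}
step 3: u <- ((tid * u) // -2)       {0,1,2}
step 4: s <- tid                     {3,4,5,6,7,8,9,10,11,12,13,14,15,16,17,18,19,20,21,22,23,24,25,26,27,28,29,30,31}
step 5: s <- max((tid + s), (1 + -5)) {3,4,5,6,7,8,9,10,11,12,13,14,15,16,17,18,19,20,21,22,23,24,25,26,27,28,29,30,31}
step 6: s <- ((tid % -3) + max(u, s)) {3,4,5,6,7,8,9,10,11,12,13,14,15,16,17,18,19,20,21,22,23,24,25,26,27,28,29,30,31}
step 7: s <- max(min(7, 6), (tid + u)) {0,1,2,3,4,5,6,7,8,9,10,11,12,13,14,15,16,17,18,19,20,21,22,23,24,25,26,27,28,29,30,31}
step 8: u <- 9                       {0,1,2,3,4,5,6,7,8,9,10,11,12,13,14,15,16,17,18,19,20,21,22,23,24,25,26,27,28,29,30,31}
step 9: eval (min(u, u) <= (tid + s)) {0,1,2,3,4,5,6,7,8,9,10,11,12,13,14,15,16,17,18,19,20,21,22,23,24,25,26,27,28,29,30,31}
step 10: s <- tid                     {2,3,4,5,6,7,8,9,10,11,12,13,14,15,16,17,18,19,20,21,22,23,24,25,26,27,28,29,30,31}
step 11: s <- max((tid * -7), (-5 + tid)) {2,3,4,5,6,7,8,9,10,11,12,13,14,15,16,17,18,19,20,21,22,23,24,25,26,27,28,29,30,31}
step 12: u <- 6                       {0,1}
step 13: u <- ((u + 7) % 4)           {0,1}
step 14: u <- 9                       {0,1}

Answer: 15 steps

u: 9,9,9,9,9,9,9,9,9,9,9,9,9,9,9,9,9,9,9,9,9,9,9,9,9,9,9,9,9,9,9,9
s: 6,6,-3,-2,-1,0,1,2,3,4,5,6,7,8,9,10,11,12,13,14,15,16,17,18,19,20,21,22,23,24,25,26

steps = 15; useful = 319; efficiency = 319/480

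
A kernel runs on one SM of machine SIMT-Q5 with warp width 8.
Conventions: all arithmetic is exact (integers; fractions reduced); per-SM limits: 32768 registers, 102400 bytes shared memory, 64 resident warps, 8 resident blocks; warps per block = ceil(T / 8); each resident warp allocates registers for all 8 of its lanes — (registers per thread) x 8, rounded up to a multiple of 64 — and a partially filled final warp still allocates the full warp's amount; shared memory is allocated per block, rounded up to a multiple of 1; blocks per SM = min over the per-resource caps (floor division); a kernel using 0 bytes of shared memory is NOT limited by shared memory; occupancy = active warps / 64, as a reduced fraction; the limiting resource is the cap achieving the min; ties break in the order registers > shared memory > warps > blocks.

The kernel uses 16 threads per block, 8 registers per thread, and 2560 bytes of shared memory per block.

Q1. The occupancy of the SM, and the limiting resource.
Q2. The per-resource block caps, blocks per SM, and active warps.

Answer: occupancy 1/4, limited by blocks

registers: 256 blocks
shared memory: 40 blocks
warps: 32 blocks
blocks: 8 blocks

Answer: 8 blocks, 16 active warps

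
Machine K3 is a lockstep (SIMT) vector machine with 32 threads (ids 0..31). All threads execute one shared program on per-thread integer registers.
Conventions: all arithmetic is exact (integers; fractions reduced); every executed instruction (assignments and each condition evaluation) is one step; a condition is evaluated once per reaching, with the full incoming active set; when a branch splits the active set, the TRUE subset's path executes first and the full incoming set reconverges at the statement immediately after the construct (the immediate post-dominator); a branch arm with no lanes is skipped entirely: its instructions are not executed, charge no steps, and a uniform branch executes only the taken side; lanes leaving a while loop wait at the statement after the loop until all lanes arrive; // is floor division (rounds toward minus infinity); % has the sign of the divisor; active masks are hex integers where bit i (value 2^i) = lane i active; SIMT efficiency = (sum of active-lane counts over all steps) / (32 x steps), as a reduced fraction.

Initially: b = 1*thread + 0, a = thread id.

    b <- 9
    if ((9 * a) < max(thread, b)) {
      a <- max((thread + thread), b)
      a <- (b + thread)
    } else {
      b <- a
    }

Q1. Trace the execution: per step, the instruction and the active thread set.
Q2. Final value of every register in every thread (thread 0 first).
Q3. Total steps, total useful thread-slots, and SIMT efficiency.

step 0: b <- 9                       0xffffffff
step 1: eval ((9 * a) < max(thread, b)) 0xffffffff
step 2: a <- max((thread + thread), b) 0x00000001
step 3: a <- (b + thread)            0x00000001
step 4: b <- a                       0xfffffffe

Answer: 5 steps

b: 9,1,2,3,4,5,6,7,8,9,10,11,12,13,14,15,16,17,18,19,20,21,22,23,24,25,26,27,28,29,30,31
a: 9,1,2,3,4,5,6,7,8,9,10,11,12,13,14,15,16,17,18,19,20,21,22,23,24,25,26,27,28,29,30,31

steps = 5; useful = 97; efficiency = 97/160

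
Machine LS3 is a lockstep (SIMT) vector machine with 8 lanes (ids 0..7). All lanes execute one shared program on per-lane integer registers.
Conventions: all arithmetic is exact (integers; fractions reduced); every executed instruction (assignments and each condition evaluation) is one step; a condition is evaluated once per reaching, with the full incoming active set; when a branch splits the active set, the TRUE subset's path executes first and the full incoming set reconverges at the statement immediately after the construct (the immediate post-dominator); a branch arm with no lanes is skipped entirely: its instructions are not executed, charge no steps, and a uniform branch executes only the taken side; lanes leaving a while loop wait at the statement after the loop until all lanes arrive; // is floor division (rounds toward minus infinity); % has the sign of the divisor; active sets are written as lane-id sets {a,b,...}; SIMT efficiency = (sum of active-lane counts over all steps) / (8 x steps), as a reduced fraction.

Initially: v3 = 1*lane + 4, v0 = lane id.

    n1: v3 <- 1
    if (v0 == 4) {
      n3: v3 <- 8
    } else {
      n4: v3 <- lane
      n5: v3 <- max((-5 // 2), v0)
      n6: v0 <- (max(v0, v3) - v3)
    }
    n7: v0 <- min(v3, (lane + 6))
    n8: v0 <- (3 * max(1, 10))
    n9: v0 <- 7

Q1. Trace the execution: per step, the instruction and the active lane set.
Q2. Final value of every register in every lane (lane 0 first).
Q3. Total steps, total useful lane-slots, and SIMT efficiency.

step 0: v3 <- 1                      {0,1,2,3,4,5,6,7}
step 1: eval (v0 == 4)               {0,1,2,3,4,5,6,7}
step 2: v3 <- 8                      {4}
step 3: v3 <- lane                   {0,1,2,3,5,6,7}
step 4: v3 <- max((-5 // 2), v0)     {0,1,2,3,5,6,7}
step 5: v0 <- (max(v0, v3) - v3)     {0,1,2,3,5,6,7}
step 6: v0 <- min(v3, (lane + 6))    {0,1,2,3,4,5,6,7}
step 7: v0 <- (3 * max(1, 10))       {0,1,2,3,4,5,6,7}
step 8: v0 <- 7                      {0,1,2,3,4,5,6,7}

Answer: 9 steps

v3: 0,1,2,3,8,5,6,7
v0: 7,7,7,7,7,7,7,7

steps = 9; useful = 62; efficiency = 62/72 = 31/36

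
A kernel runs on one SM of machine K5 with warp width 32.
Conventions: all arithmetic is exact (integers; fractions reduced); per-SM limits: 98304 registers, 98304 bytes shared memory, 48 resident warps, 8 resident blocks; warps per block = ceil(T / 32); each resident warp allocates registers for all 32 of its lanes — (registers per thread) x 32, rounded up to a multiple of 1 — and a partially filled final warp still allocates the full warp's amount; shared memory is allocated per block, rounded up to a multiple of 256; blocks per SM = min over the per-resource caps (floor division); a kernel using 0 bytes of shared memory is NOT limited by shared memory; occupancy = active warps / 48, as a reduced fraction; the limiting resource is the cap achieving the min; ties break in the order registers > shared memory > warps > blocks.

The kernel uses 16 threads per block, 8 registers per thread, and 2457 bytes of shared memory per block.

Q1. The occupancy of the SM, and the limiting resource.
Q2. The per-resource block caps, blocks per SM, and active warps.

Answer: occupancy 1/6, limited by blocks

registers: 384 blocks
shared memory: 38 blocks
warps: 48 blocks
blocks: 8 blocks

Answer: 8 blocks, 8 active warps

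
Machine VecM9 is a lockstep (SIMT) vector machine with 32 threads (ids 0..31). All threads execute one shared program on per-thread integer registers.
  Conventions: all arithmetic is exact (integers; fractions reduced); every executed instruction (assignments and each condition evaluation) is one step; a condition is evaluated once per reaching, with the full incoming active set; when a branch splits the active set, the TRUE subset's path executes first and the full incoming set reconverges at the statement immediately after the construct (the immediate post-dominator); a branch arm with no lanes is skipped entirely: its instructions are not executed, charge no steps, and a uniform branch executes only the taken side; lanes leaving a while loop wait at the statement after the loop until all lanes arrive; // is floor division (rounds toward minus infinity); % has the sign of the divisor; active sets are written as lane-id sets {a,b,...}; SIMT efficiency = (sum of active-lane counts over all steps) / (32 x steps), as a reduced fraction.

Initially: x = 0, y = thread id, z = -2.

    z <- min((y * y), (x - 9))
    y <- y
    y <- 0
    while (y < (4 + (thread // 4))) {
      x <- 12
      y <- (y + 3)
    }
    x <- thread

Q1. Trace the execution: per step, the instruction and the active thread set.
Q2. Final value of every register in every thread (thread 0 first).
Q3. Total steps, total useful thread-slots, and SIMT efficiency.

step 0: z <- min((y * y), (x - 9))   {0,1,2,3,4,5,6,7,8,9,10,11,12,13,14,15,16,17,18,19,20,21,22,23,24,25,26,27,28,29,30,31}
step 1: y <- y                       {0,1,2,3,4,5,6,7,8,9,10,11,12,13,14,15,16,17,18,19,20,21,22,23,24,25,26,27,28,29,30,31}
step 2: y <- 0                       {0,1,2,3,4,5,6,7,8,9,10,11,12,13,14,15,16,17,18,19,20,21,22,23,24,25,26,27,28,29,30,31}
step 3: eval (y < (4 + (thread // 4))) {0,1,2,3,4,5,6,7,8,9,10,11,12,13,14,15,16,17,18,19,20,21,22,23,24,25,26,27,28,29,30,31}
step 4: x <- 12                      {0,1,2,3,4,5,6,7,8,9,10,11,12,13,14,15,16,17,18,19,20,21,22,23,24,25,26,27,28,29,30,31}
step 5: y <- (y + 3)                 {0,1,2,3,4,5,6,7,8,9,10,11,12,13,14,15,16,17,18,19,20,21,22,23,24,25,26,27,28,29,30,31}
step 6: eval (y < (4 + (thread // 4))) {0,1,2,3,4,5,6,7,8,9,10,11,12,13,14,15,16,17,18,19,20,21,22,23,24,25,26,27,28,29,30,31}
step 7: x <- 12                      {0,1,2,3,4,5,6,7,8,9,10,11,12,13,14,15,16,17,18,19,20,21,22,23,24,25,26,27,28,29,30,31}
step 8: y <- (y + 3)                 {0,1,2,3,4,5,6,7,8,9,10,11,12,13,14,15,16,17,18,19,20,21,22,23,24,25,26,27,28,29,30,31}
step 9: eval (y < (4 + (thread // 4))) {0,1,2,3,4,5,6,7,8,9,10,11,12,13,14,15,16,17,18,19,20,21,22,23,24,25,26,27,28,29,30,31}
step 10: x <- 12                      {12,13,14,15,16,17,18,19,20,21,22,23,24,25,26,27,28,29,30,31}
step 11: y <- (y + 3)                 {12,13,14,15,16,17,18,19,20,21,22,23,24,25,26,27,28,29,30,31}
step 12: eval (y < (4 + (thread // 4))) {12,13,14,15,16,17,18,19,20,21,22,23,24,25,26,27,28,29,30,31}
step 13: x <- 12                      {24,25,26,27,28,29,30,31}
step 14: y <- (y + 3)                 {24,25,26,27,28,29,30,31}
step 15: eval (y < (4 + (thread // 4))) {24,25,26,27,28,29,30,31}
step 16: x <- thread                  {0,1,2,3,4,5,6,7,8,9,10,11,12,13,14,15,16,17,18,19,20,21,22,23,24,25,26,27,28,29,30,31}

Answer: 17 steps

x: 0,1,2,3,4,5,6,7,8,9,10,11,12,13,14,15,16,17,18,19,20,21,22,23,24,25,26,27,28,29,30,31
y: 6,6,6,6,6,6,6,6,6,6,6,6,9,9,9,9,9,9,9,9,9,9,9,9,12,12,12,12,12,12,12,12
z: -9,-9,-9,-9,-9,-9,-9,-9,-9,-9,-9,-9,-9,-9,-9,-9,-9,-9,-9,-9,-9,-9,-9,-9,-9,-9,-9,-9,-9,-9,-9,-9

steps = 17; useful = 436; efficiency = 436/544 = 109/136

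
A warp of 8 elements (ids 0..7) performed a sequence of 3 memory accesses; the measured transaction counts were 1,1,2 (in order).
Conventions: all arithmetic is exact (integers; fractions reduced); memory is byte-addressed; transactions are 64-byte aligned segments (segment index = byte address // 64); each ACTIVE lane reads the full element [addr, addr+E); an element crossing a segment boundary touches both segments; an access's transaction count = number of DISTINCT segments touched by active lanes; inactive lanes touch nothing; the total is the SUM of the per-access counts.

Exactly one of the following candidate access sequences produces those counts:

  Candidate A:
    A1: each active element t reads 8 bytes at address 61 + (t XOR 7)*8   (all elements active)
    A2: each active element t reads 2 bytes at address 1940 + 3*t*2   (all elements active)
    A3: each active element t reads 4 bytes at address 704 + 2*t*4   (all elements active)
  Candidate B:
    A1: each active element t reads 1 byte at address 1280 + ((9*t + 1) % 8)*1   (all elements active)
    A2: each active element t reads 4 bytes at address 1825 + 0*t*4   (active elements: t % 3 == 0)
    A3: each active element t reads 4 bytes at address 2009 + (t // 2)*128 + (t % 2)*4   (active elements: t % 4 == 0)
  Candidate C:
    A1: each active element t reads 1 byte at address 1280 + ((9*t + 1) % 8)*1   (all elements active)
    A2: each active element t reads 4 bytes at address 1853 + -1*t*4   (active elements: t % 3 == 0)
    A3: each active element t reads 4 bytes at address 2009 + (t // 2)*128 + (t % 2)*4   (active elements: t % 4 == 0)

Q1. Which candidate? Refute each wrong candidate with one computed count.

A: A1 gives 2 transactions, not 1
C: A2 gives 2 transactions, not 1
B: all counts match (1,1,2)

Answer: B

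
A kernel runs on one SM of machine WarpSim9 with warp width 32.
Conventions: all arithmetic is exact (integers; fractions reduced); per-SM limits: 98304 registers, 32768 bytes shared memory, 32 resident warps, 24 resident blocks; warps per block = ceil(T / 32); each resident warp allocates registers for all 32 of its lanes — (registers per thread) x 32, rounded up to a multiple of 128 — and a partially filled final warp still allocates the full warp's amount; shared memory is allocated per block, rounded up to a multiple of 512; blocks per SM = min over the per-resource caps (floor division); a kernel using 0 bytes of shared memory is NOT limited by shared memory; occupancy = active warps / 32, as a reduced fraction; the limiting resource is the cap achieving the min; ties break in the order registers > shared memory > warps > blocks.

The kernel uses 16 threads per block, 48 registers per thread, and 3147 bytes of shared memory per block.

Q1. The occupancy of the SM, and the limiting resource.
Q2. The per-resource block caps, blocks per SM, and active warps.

Answer: occupancy 9/32, limited by shared memory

registers: 64 blocks
shared memory: 9 blocks
warps: 32 blocks
blocks: 24 blocks

Answer: 9 blocks, 9 active warps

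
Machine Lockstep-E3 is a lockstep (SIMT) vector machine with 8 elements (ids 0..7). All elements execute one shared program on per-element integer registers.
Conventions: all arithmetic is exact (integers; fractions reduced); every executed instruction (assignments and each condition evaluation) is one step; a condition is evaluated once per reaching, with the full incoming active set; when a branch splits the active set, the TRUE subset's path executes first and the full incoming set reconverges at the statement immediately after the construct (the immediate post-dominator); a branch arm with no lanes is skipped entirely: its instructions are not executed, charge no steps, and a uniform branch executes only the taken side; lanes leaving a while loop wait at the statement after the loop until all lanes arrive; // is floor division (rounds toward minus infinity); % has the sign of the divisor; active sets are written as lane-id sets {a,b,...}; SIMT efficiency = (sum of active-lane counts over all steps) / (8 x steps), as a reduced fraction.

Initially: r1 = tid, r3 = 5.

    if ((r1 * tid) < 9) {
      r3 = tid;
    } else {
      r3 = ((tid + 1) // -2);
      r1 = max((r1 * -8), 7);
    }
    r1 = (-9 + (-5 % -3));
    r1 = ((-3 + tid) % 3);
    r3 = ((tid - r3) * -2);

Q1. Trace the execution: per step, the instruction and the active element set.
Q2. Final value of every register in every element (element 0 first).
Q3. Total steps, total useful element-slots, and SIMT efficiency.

step 0: eval ((r1 * tid) < 9)        {0,1,2,3,4,5,6,7}
step 1: r3 <- tid                    {0,1,2}
step 2: r3 <- ((tid + 1) // -2)      {3,4,5,6,7}
step 3: r1 <- max((r1 * -8), 7)      {3,4,5,6,7}
step 4: r1 <- (-9 + (-5 % -3))       {0,1,2,3,4,5,6,7}
step 5: r1 <- ((-3 + tid) % 3)       {0,1,2,3,4,5,6,7}
step 6: r3 <- ((tid - r3) * -2)      {0,1,2,3,4,5,6,7}

Answer: 7 steps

r1: 0,1,2,0,1,2,0,1
r3: 0,0,0,-10,-14,-16,-20,-22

steps = 7; useful = 45; efficiency = 45/56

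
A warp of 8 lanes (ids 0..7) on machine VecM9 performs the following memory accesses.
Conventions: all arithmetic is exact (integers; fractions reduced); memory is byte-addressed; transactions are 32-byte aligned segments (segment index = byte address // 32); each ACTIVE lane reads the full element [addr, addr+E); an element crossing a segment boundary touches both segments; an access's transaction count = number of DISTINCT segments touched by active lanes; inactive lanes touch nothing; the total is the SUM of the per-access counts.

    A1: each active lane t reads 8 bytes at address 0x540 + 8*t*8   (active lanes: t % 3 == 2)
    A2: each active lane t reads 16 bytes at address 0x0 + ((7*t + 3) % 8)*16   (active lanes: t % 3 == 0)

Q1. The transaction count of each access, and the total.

A1: 2 transactions
A2: 3 transactions

Answer: 2,3; total 5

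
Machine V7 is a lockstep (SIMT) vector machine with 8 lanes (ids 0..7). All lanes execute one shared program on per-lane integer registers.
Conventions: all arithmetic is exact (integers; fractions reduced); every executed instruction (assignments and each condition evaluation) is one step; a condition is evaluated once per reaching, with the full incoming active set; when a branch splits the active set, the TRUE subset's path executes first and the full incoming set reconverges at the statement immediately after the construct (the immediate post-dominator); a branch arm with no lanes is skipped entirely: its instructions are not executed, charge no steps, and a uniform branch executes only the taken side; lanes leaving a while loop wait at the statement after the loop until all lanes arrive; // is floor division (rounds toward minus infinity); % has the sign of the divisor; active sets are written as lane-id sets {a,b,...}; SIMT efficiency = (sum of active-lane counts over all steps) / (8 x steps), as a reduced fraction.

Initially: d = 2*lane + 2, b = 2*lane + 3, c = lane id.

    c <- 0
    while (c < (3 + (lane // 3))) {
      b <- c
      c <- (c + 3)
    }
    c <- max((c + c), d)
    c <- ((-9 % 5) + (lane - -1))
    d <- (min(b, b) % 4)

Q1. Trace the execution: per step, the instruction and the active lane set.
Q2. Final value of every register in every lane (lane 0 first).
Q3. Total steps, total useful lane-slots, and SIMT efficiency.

step 0: c <- 0                       {0,1,2,3,4,5,6,7}
step 1: eval (c < (3 + (lane // 3))) {0,1,2,3,4,5,6,7}
step 2: b <- c                       {0,1,2,3,4,5,6,7}
step 3: c <- (c + 3)                 {0,1,2,3,4,5,6,7}
step 4: eval (c < (3 + (lane // 3))) {0,1,2,3,4,5,6,7}
step 5: b <- c                       {3,4,5,6,7}
step 6: c <- (c + 3)                 {3,4,5,6,7}
step 7: eval (c < (3 + (lane // 3))) {3,4,5,6,7}
step 8: c <- max((c + c), d)         {0,1,2,3,4,5,6,7}
step 9: c <- ((-9 % 5) + (lane - -1)) {0,1,2,3,4,5,6,7}
step 10: d <- (min(b, b) % 4)         {0,1,2,3,4,5,6,7}

Answer: 11 steps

d: 0,0,0,3,3,3,3,3
b: 0,0,0,3,3,3,3,3
c: 2,3,4,5,6,7,8,9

steps = 11; useful = 79; efficiency = 79/88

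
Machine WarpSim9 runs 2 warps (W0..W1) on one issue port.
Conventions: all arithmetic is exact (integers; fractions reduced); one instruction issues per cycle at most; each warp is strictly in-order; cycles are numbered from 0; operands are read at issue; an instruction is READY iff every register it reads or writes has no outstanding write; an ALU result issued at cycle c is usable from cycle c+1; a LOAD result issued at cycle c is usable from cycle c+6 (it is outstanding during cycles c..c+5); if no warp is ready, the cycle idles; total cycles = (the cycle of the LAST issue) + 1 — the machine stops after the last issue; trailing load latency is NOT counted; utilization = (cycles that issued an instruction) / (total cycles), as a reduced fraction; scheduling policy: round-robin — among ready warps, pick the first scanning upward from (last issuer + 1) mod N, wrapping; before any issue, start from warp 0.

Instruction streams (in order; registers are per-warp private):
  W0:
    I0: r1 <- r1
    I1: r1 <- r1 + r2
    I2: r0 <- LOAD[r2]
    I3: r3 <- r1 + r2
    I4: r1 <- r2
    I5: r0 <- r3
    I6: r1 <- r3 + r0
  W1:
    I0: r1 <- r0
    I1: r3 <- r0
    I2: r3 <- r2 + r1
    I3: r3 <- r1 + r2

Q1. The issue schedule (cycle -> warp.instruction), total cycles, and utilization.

cycle 0: W0.I0
cycle 1: W1.I0
cycle 2: W0.I1
cycle 3: W1.I1
cycle 4: W0.I2
cycle 5: W1.I2
cycle 6: W0.I3
cycle 7: W1.I3
cycle 8: W0.I4
cycle 9: idle
cycle 10: W0.I5
cycle 11: W0.I6

Answer: 12 cycles, utilization 11/12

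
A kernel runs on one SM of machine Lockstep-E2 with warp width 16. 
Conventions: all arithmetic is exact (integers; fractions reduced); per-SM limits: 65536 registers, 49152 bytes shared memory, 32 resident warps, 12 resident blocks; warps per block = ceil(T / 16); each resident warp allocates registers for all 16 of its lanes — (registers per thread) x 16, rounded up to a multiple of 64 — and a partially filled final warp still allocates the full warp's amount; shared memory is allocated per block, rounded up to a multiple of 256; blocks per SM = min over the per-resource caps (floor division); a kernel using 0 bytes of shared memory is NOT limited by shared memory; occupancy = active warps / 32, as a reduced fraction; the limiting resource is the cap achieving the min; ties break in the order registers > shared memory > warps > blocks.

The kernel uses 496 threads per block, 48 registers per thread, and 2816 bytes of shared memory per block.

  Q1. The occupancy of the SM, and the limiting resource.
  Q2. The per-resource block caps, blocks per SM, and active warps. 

Answer: occupancy 31/32, limited by warps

registers: 2 blocks
shared memory: 17 blocks
warps: 1 block
blocks: 12 blocks

Answer: 1 block, 31 active warps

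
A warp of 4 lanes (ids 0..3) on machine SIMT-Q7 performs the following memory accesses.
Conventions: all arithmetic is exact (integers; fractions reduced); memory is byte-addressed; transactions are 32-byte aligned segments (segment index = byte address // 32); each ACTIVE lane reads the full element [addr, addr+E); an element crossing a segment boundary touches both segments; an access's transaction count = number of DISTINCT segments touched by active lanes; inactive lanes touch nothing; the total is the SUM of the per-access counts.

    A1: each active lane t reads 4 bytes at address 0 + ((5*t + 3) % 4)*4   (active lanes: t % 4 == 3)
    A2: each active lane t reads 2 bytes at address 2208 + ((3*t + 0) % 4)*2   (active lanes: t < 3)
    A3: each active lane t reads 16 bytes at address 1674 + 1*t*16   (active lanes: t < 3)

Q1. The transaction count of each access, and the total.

A1: 1 transaction
A2: 1 transaction
A3: 2 transactions

Answer: 1,1,2; total 4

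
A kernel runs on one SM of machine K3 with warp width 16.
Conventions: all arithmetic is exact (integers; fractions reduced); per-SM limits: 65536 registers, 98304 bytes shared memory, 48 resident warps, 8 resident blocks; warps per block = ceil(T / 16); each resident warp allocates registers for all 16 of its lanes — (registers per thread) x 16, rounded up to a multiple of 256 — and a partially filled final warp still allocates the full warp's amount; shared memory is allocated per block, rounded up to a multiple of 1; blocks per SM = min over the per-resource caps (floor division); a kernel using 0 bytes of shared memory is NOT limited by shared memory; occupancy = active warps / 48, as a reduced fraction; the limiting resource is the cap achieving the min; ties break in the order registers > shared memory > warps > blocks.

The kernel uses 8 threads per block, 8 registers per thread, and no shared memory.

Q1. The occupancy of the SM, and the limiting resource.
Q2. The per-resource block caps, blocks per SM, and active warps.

Answer: occupancy 1/6, limited by blocks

registers: 256 blocks
shared memory: no limit (kernel uses none)
warps: 48 blocks
blocks: 8 blocks

Answer: 8 blocks, 8 active warps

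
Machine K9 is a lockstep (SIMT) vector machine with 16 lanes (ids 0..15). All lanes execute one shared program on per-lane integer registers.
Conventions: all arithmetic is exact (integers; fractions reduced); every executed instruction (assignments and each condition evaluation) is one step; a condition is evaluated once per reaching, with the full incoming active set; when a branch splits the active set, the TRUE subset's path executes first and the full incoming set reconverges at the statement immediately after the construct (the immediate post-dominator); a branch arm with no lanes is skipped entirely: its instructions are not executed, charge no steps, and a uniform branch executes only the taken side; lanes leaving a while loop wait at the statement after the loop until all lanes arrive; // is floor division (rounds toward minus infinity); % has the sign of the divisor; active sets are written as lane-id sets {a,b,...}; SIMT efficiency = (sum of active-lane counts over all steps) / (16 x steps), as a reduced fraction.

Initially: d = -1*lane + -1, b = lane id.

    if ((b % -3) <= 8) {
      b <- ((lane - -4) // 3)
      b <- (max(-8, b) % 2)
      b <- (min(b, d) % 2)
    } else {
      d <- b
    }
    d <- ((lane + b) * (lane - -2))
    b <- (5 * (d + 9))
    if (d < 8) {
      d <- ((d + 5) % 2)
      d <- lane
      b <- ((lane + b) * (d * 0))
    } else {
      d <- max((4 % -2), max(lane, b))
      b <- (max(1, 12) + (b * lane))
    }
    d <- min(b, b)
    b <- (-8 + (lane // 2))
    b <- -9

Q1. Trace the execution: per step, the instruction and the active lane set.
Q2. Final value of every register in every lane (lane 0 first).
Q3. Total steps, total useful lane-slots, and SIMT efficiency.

step 0: eval ((b % -3) <= 8)         {0,1,2,3,4,5,6,7,8,9,10,11,12,13,14,15}
step 1: b <- ((lane - -4) // 3)      {0,1,2,3,4,5,6,7,8,9,10,11,12,13,14,15}
step 2: b <- (max(-8, b) % 2)        {0,1,2,3,4,5,6,7,8,9,10,11,12,13,14,15}
step 3: b <- (min(b, d) % 2)         {0,1,2,3,4,5,6,7,8,9,10,11,12,13,14,15}
step 4: d <- ((lane + b) * (lane - -2)) {0,1,2,3,4,5,6,7,8,9,10,11,12,13,14,15}
step 5: b <- (5 * (d + 9))           {0,1,2,3,4,5,6,7,8,9,10,11,12,13,14,15}
step 6: eval (d < 8)                 {0,1,2,3,4,5,6,7,8,9,10,11,12,13,14,15}
step 7: d <- ((d + 5) % 2)           {0,1}
step 8: d <- lane                    {0,1}
step 9: b <- ((lane + b) * (d * 0))  {0,1}
step 10: d <- max((4 % -2), max(lane, b)) {2,3,4,5,6,7,8,9,10,11,12,13,14,15}
step 11: b <- (max(1, 12) + (b * lane)) {2,3,4,5,6,7,8,9,10,11,12,13,14,15}
step 12: d <- min(b, b)               {0,1,2,3,4,5,6,7,8,9,10,11,12,13,14,15}
step 13: b <- (-8 + (lane // 2))      {0,1,2,3,4,5,6,7,8,9,10,11,12,13,14,15}
step 14: b <- -9                      {0,1,2,3,4,5,6,7,8,9,10,11,12,13,14,15}

Answer: 15 steps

d: 0,0,222,372,792,1112,1962,2532,3972,4872,7062,8372,11472,13272,17442,19812
b: -9,-9,-9,-9,-9,-9,-9,-9,-9,-9,-9,-9,-9,-9,-9,-9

steps = 15; useful = 194; efficiency = 194/240 = 97/120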